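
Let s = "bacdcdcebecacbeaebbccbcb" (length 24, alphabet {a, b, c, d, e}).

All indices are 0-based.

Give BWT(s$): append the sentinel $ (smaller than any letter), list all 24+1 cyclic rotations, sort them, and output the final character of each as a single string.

bcbec$ecbceebcabaddccbacb

rank  rotation                   last
    0  $bacdcdcebecacbeaebbccbcb  b
    1  acbeaebbccbcb$bacdcdcebec  c
    2  acdcdcebecacbeaebbccbcb$b  b
    3  aebbccbcb$bacdcdcebecacbe  e
    4  b$bacdcdcebecacbeaebbccbc  c
    5  bacdcdcebecacbeaebbccbcb$  $
    6  bbccbcb$bacdcdcebecacbeae  e
    7  bcb$bacdcdcebecacbeaebbcc  c
    8  bccbcb$bacdcdcebecacbeaeb  b
    9  beaebbccbcb$bacdcdcebecac  c
   10  becacbeaebbccbcb$bacdcdce  e
   11  cacbeaebbccbcb$bacdcdcebe  e
   12  cb$bacdcdcebecacbeaebbccb  b
   13  cbcb$bacdcdcebecacbeaebbc  c
   14  cbeaebbccbcb$bacdcdcebeca  a
   15  ccbcb$bacdcdcebecacbeaebb  b
   16  cdcdcebecacbeaebbccbcb$ba  a
   17  cdcebecacbeaebbccbcb$bacd  d
   18  cebecacbeaebbccbcb$bacdcd  d
   19  dcdcebecacbeaebbccbcb$bac  c
   20  dcebecacbeaebbccbcb$bacdc  c
   21  eaebbccbcb$bacdcdcebecacb  b
   22  ebbccbcb$bacdcdcebecacbea  a
   23  ebecacbeaebbccbcb$bacdcdc  c
   24  ecacbeaebbccbcb$bacdcdceb  b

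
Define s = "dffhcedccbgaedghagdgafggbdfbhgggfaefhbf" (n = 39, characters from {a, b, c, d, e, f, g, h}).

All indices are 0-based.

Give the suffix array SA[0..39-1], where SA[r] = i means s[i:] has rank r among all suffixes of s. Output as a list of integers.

rank→(start, suffix):
  0 → (11, 'aedghagdgafggbdfbhgggfaefhbf')
  1 → (33, 'aefhbf')
  2 → (20, 'afggbdfbhgggfaefhbf')
  3 → (16, 'agdgafggbdfbhgggfaefhbf')
  4 → (24, 'bdfbhgggfaefhbf')
  5 → (37, 'bf')
  6 → (9, 'bgaedghagdgafggbdfbhgggfaefhbf')
  7 → (27, 'bhgggfaefhbf')
  8 → (8, 'cbgaedghagdgafggbdfbhgggfaefhbf')
  9 → (7, 'ccbgaedghagdgafggbdfbhgggfaefhbf')
  10 → (4, 'cedccbgaedghagdgafggbdfbhgggfaefhbf')
  11 → (6, 'dccbgaedghagdgafggbdfbhgggfaefhbf')
  12 → (25, 'dfbhgggfaefhbf')
  13 → (0, 'dffhcedccbgaedghagdgafggbdfbhgggfaefhbf')
  14 → (18, 'dgafggbdfbhgggfaefhbf')
  15 → (13, 'dghagdgafggbdfbhgggfaefhbf')
  16 → (5, 'edccbgaedghagdgafggbdfbhgggfaefhbf')
  17 → (12, 'edghagdgafggbdfbhgggfaefhbf')
  18 → (34, 'efhbf')
  19 → (38, 'f')
  20 → (32, 'faefhbf')
  21 → (26, 'fbhgggfaefhbf')
  22 → (1, 'ffhcedccbgaedghagdgafggbdfbhgggfaefhbf')
  23 → (21, 'fggbdfbhgggfaefhbf')
  24 → (35, 'fhbf')
  25 → (2, 'fhcedccbgaedghagdgafggbdfbhgggfaefhbf')
  26 → (10, 'gaedghagdgafggbdfbhgggfaefhbf')
  27 → (19, 'gafggbdfbhgggfaefhbf')
  28 → (23, 'gbdfbhgggfaefhbf')
  29 → (17, 'gdgafggbdfbhgggfaefhbf')
  30 → (31, 'gfaefhbf')
  31 → (22, 'ggbdfbhgggfaefhbf')
  32 → (30, 'ggfaefhbf')
  33 → (29, 'gggfaefhbf')
  34 → (14, 'ghagdgafggbdfbhgggfaefhbf')
  35 → (15, 'hagdgafggbdfbhgggfaefhbf')
  36 → (36, 'hbf')
  37 → (3, 'hcedccbgaedghagdgafggbdfbhgggfaefhbf')
  38 → (28, 'hgggfaefhbf')

[11, 33, 20, 16, 24, 37, 9, 27, 8, 7, 4, 6, 25, 0, 18, 13, 5, 12, 34, 38, 32, 26, 1, 21, 35, 2, 10, 19, 23, 17, 31, 22, 30, 29, 14, 15, 36, 3, 28]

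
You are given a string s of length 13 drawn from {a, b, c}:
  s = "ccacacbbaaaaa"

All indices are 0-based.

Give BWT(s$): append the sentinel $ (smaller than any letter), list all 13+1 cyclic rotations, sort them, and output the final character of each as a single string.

aaaaabccbccaa$

rank  rotation        last
    0  $ccacacbbaaaaa  a
    1  a$ccacacbbaaaa  a
    2  aa$ccacacbbaaa  a
    3  aaa$ccacacbbaa  a
    4  aaaa$ccacacbba  a
    5  aaaaa$ccacacbb  b
    6  acacbbaaaaa$cc  c
    7  acbbaaaaa$ccac  c
    8  baaaaa$ccacacb  b
    9  bbaaaaa$ccacac  c
   10  cacacbbaaaaa$c  c
   11  cacbbaaaaa$cca  a
   12  cbbaaaaa$ccaca  a
   13  ccacacbbaaaaa$  $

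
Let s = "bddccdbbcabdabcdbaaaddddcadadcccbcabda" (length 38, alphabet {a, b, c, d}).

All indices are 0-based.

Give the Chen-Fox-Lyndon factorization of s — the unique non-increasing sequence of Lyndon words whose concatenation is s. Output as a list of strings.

emit factor 1: 'bddccd' (i=0, period=6)
emit factor 2: 'bbc' (i=6, period=3)
emit factor 3: 'abd' (i=9, period=3)
emit factor 4: 'abcdb' (i=12, period=5)
emit factor 5: 'aaaddddcadadcccbcabd' (i=17, period=20)
emit factor 6: 'a' (i=37, period=1)

["bddccd", "bbc", "abd", "abcdb", "aaaddddcadadcccbcabd", "a"]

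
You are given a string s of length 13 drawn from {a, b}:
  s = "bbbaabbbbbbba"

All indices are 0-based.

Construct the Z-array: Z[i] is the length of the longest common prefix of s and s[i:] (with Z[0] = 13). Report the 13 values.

[13, 2, 1, 0, 0, 3, 3, 3, 3, 4, 2, 1, 0]

Z[0]=13
i=1: outside box; Z[1]=2 grow→box=[1,3)
i=2: min(r-i=1, Z[1]=2)=1; Z[2]=1
i=3: outside box; Z[3]=0
i=4: outside box; Z[4]=0
i=5: outside box; Z[5]=3 grow→box=[5,8)
i=6: min(r-i=2, Z[1]=2)=2; Z[6]=3 grow→box=[6,9)
i=7: min(r-i=2, Z[1]=2)=2; Z[7]=3 grow→box=[7,10)
i=8: min(r-i=2, Z[1]=2)=2; Z[8]=3 grow→box=[8,11)
i=9: min(r-i=2, Z[1]=2)=2; Z[9]=4 grow→box=[9,13)
i=10: min(r-i=3, Z[1]=2)=2; Z[10]=2
i=11: min(r-i=2, Z[2]=1)=1; Z[11]=1
i=12: min(r-i=1, Z[3]=0)=0; Z[12]=0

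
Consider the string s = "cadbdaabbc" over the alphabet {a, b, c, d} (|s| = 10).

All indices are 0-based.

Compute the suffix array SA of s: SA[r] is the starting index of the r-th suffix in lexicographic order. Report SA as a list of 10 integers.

[5, 6, 1, 7, 8, 3, 9, 0, 4, 2]

sorted suffixes:
  #0 SA[0]=5  'aabbc'
  #1 SA[1]=6  'abbc'
  #2 SA[2]=1  'adbdaabbc'
  #3 SA[3]=7  'bbc'
  #4 SA[4]=8  'bc'
  #5 SA[5]=3  'bdaabbc'
  #6 SA[6]=9  'c'
  #7 SA[7]=0  'cadbdaabbc'
  #8 SA[8]=4  'daabbc'
  #9 SA[9]=2  'dbdaabbc'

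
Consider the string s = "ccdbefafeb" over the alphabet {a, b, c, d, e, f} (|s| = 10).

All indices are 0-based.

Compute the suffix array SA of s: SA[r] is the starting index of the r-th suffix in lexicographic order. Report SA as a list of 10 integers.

[6, 9, 3, 0, 1, 2, 8, 4, 5, 7]

rank | idx | suffix
   0 |   6 | afeb
   1 |   9 | b
   2 |   3 | befafeb
   3 |   0 | ccdbefafeb
   4 |   1 | cdbefafeb
   5 |   2 | dbefafeb
   6 |   8 | eb
   7 |   4 | efafeb
   8 |   5 | fafeb
   9 |   7 | feb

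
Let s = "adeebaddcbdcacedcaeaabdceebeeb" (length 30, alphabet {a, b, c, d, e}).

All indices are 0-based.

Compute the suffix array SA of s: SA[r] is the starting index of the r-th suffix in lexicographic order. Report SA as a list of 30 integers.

rank | idx | suffix
   0 |  19 | aabdceebeeb
   1 |  20 | abdceebeeb
   2 |  12 | acedcaeaabdceebeeb
   3 |   5 | addcbdcacedcaeaabdceebeeb
   4 |   0 | adeebaddcbdcacedcaeaabdceebeeb
   5 |  17 | aeaabdceebeeb
   6 |  29 | b
   7 |   4 | baddcbdcacedcaeaabdceebeeb
   8 |   9 | bdcacedcaeaabdceebeeb
   9 |  21 | bdceebeeb
  10 |  26 | beeb
  11 |  11 | cacedcaeaabdceebeeb
  12 |  16 | caeaabdceebeeb
  13 |   8 | cbdcacedcaeaabdceebeeb
  14 |  13 | cedcaeaabdceebeeb
  15 |  23 | ceebeeb
  16 |  10 | dcacedcaeaabdceebeeb
  17 |  15 | dcaeaabdceebeeb
  18 |   7 | dcbdcacedcaeaabdceebeeb
  19 |  22 | dceebeeb
  20 |   6 | ddcbdcacedcaeaabdceebeeb
  21 |   1 | deebaddcbdcacedcaeaabdceebeeb
  22 |  18 | eaabdceebeeb
  23 |  28 | eb
  24 |   3 | ebaddcbdcacedcaeaabdceebeeb
  25 |  25 | ebeeb
  26 |  14 | edcaeaabdceebeeb
  27 |  27 | eeb
  28 |   2 | eebaddcbdcacedcaeaabdceebeeb
  29 |  24 | eebeeb

[19, 20, 12, 5, 0, 17, 29, 4, 9, 21, 26, 11, 16, 8, 13, 23, 10, 15, 7, 22, 6, 1, 18, 28, 3, 25, 14, 27, 2, 24]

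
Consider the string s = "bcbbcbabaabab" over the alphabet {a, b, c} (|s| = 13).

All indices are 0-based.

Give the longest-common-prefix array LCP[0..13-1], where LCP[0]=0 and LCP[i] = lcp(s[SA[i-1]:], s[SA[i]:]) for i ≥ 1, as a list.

[0, 1, 2, 3, 0, 1, 2, 3, 1, 1, 3, 0, 2]

sorted suffixes:
  #0 SA[0]=8  'aabab'
  #1 SA[1]=11  'ab'
  #2 SA[2]=6  'abaabab'
  #3 SA[3]=9  'abab'
  #4 SA[4]=12  'b'
  #5 SA[5]=7  'baabab'
  #6 SA[6]=10  'bab'
  #7 SA[7]=5  'babaabab'
  #8 SA[8]=2  'bbcbabaabab'
  #9 SA[9]=3  'bcbabaabab'
  #10 SA[10]=0  'bcbbcbabaabab'
  #11 SA[11]=4  'cbabaabab'
  #12 SA[12]=1  'cbbcbabaabab'

SA = [8, 11, 6, 9, 12, 7, 10, 5, 2, 3, 0, 4, 1]
[i] adj suffixes → lcp
  [1] 8/11 → 1 ('a')
  [2] 11/6 → 2 ('ab')
  [3] 6/9 → 3 ('aba')
  [4] 9/12 → 0 ('')
  [5] 12/7 → 1 ('b')
  [6] 7/10 → 2 ('ba')
  [7] 10/5 → 3 ('bab')
  [8] 5/2 → 1 ('b')
  [9] 2/3 → 1 ('b')
  [10] 3/0 → 3 ('bcb')
  [11] 0/4 → 0 ('')
  [12] 4/1 → 2 ('cb')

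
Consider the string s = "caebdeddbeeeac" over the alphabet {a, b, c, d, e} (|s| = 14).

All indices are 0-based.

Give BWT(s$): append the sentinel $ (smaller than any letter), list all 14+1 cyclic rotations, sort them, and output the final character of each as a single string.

rank  rotation         last
    0  $caebdeddbeeeac  c
    1  ac$caebdeddbeee  e
    2  aebdeddbeeeac$c  c
    3  bdeddbeeeac$cae  e
    4  beeeac$caebdedd  d
    5  c$caebdeddbeeea  a
    6  caebdeddbeeeac$  $
    7  dbeeeac$caebded  d
    8  ddbeeeac$caebde  e
    9  deddbeeeac$caeb  b
   10  eac$caebdeddbee  e
   11  ebdeddbeeeac$ca  a
   12  eddbeeeac$caebd  d
   13  eeac$caebdeddbe  e
   14  eeeac$caebdeddb  b

ceceda$debeadeb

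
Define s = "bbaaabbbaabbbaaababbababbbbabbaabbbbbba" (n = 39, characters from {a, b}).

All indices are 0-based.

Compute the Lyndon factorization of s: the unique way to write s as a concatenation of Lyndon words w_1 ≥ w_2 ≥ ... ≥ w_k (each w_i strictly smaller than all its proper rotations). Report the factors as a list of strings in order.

emit factor 1: 'b' (i=0, period=1)
emit factor 2: 'b' (i=1, period=1)
emit factor 3: 'aaabbbaabbb' (i=2, period=11)
emit factor 4: 'aaababbababbbbabbaabbbbbb' (i=13, period=25)
emit factor 5: 'a' (i=38, period=1)

["b", "b", "aaabbbaabbb", "aaababbababbbbabbaabbbbbb", "a"]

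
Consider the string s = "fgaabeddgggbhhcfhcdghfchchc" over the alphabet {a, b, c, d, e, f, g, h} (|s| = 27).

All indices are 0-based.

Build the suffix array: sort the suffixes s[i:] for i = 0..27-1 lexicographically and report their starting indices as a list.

[2, 3, 4, 11, 26, 17, 14, 24, 22, 6, 7, 18, 5, 21, 0, 15, 1, 10, 9, 8, 19, 25, 16, 13, 23, 20, 12]

sorted suffixes:
  #0 SA[0]=2  'aabeddgggbhhcfhcdghfchchc'
  #1 SA[1]=3  'abeddgggbhhcfhcdghfchchc'
  #2 SA[2]=4  'beddgggbhhcfhcdghfchchc'
  #3 SA[3]=11  'bhhcfhcdghfchchc'
  #4 SA[4]=26  'c'
  #5 SA[5]=17  'cdghfchchc'
  #6 SA[6]=14  'cfhcdghfchchc'
  #7 SA[7]=24  'chc'
  #8 SA[8]=22  'chchc'
  #9 SA[9]=6  'ddgggbhhcfhcdghfchchc'
  #10 SA[10]=7  'dgggbhhcfhcdghfchchc'
  #11 SA[11]=18  'dghfchchc'
  #12 SA[12]=5  'eddgggbhhcfhcdghfchchc'
  #13 SA[13]=21  'fchchc'
  #14 SA[14]=0  'fgaabeddgggbhhcfhcdghfchchc'
  #15 SA[15]=15  'fhcdghfchchc'
  #16 SA[16]=1  'gaabeddgggbhhcfhcdghfchchc'
  #17 SA[17]=10  'gbhhcfhcdghfchchc'
  #18 SA[18]=9  'ggbhhcfhcdghfchchc'
  #19 SA[19]=8  'gggbhhcfhcdghfchchc'
  #20 SA[20]=19  'ghfchchc'
  #21 SA[21]=25  'hc'
  #22 SA[22]=16  'hcdghfchchc'
  #23 SA[23]=13  'hcfhcdghfchchc'
  #24 SA[24]=23  'hchc'
  #25 SA[25]=20  'hfchchc'
  #26 SA[26]=12  'hhcfhcdghfchchc'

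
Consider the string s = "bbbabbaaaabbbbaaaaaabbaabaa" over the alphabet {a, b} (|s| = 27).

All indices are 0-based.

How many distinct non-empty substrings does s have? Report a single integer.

sorted suffixes:
  #0 SA[0]=26  'a'
  #1 SA[1]=25  'aa'
  #2 SA[2]=14  'aaaaaabbaabaa'
  #3 SA[3]=15  'aaaaabbaabaa'
  #4 SA[4]=16  'aaaabbaabaa'
  #5 SA[5]=6  'aaaabbbbaaaaaabbaabaa'
  #6 SA[6]=17  'aaabbaabaa'
  #7 SA[7]=7  'aaabbbbaaaaaabbaabaa'
  #8 SA[8]=22  'aabaa'
  #9 SA[9]=18  'aabbaabaa'
  #10 SA[10]=8  'aabbbbaaaaaabbaabaa'
  #11 SA[11]=23  'abaa'
  #12 SA[12]=3  'abbaaaabbbbaaaaaabbaabaa'
  #13 SA[13]=19  'abbaabaa'
  #14 SA[14]=9  'abbbbaaaaaabbaabaa'
  #15 SA[15]=24  'baa'
  #16 SA[16]=13  'baaaaaabbaabaa'
  #17 SA[17]=5  'baaaabbbbaaaaaabbaabaa'
  #18 SA[18]=21  'baabaa'
  #19 SA[19]=2  'babbaaaabbbbaaaaaabbaabaa'
  #20 SA[20]=12  'bbaaaaaabbaabaa'
  #21 SA[21]=4  'bbaaaabbbbaaaaaabbaabaa'
  #22 SA[22]=20  'bbaabaa'
  #23 SA[23]=1  'bbabbaaaabbbbaaaaaabbaabaa'
  #24 SA[24]=11  'bbbaaaaaabbaabaa'
  #25 SA[25]=0  'bbbabbaaaabbbbaaaaaabbaabaa'
  #26 SA[26]=10  'bbbbaaaaaabbaabaa'

SA = [26, 25, 14, 15, 16, 6, 17, 7, 22, 18, 8, 23, 3, 19, 9, 24, 13, 5, 21, 2, 12, 4, 20, 1, 11, 0, 10]
i: (SA[i-1],SA[i]) lcp shared
  1: (26,25) 1 'a'
  2: (25,14) 2 'aa'
  3: (14,15) 5 'aaaaa'
  4: (15,16) 4 'aaaa'
  5: (16,6) 6 'aaaabb'
  6: (6,17) 3 'aaa'
  7: (17,7) 5 'aaabb'
  8: (7,22) 2 'aa'
  9: (22,18) 3 'aab'
  10: (18,8) 4 'aabb'
  11: (8,23) 1 'a'
  12: (23,3) 2 'ab'
  13: (3,19) 5 'abbaa'
  14: (19,9) 3 'abb'
  15: (9,24) 0 ''
  16: (24,13) 3 'baa'
  17: (13,5) 5 'baaaa'
  18: (5,21) 3 'baa'
  19: (21,2) 2 'ba'
  20: (2,12) 1 'b'
  21: (12,4) 6 'bbaaaa'
  22: (4,20) 4 'bbaa'
  23: (20,1) 3 'bba'
  24: (1,11) 2 'bb'
  25: (11,0) 4 'bbba'
  26: (0,10) 3 'bbb'

n(n+1)/2 = 27·28/2 = 378
Σ LCP = 0 + 1 + 2 + 5 + 4 + 6 + 3 + 5 + 2 + 3 + 4 + 1 + 2 + 5 + 3 + 0 + 3 + 5 + 3 + 2 + 1 + 6 + 4 + 3 + 2 + 4 + 3 = 82
distinct = 378 − 82 = 296

296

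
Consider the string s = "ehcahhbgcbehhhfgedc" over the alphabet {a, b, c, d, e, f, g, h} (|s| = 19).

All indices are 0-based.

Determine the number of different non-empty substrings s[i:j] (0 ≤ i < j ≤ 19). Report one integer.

176

sorted suffixes:
  #0 SA[0]=3  'ahhbgcbehhhfgedc'
  #1 SA[1]=9  'behhhfgedc'
  #2 SA[2]=6  'bgcbehhhfgedc'
  #3 SA[3]=18  'c'
  #4 SA[4]=2  'cahhbgcbehhhfgedc'
  #5 SA[5]=8  'cbehhhfgedc'
  #6 SA[6]=17  'dc'
  #7 SA[7]=16  'edc'
  #8 SA[8]=0  'ehcahhbgcbehhhfgedc'
  #9 SA[9]=10  'ehhhfgedc'
  #10 SA[10]=14  'fgedc'
  #11 SA[11]=7  'gcbehhhfgedc'
  #12 SA[12]=15  'gedc'
  #13 SA[13]=5  'hbgcbehhhfgedc'
  #14 SA[14]=1  'hcahhbgcbehhhfgedc'
  #15 SA[15]=13  'hfgedc'
  #16 SA[16]=4  'hhbgcbehhhfgedc'
  #17 SA[17]=12  'hhfgedc'
  #18 SA[18]=11  'hhhfgedc'

SA = [3, 9, 6, 18, 2, 8, 17, 16, 0, 10, 14, 7, 15, 5, 1, 13, 4, 12, 11]
i: (SA[i-1],SA[i]) lcp shared
  1: (3,9) 0 ''
  2: (9,6) 1 'b'
  3: (6,18) 0 ''
  4: (18,2) 1 'c'
  5: (2,8) 1 'c'
  6: (8,17) 0 ''
  7: (17,16) 0 ''
  8: (16,0) 1 'e'
  9: (0,10) 2 'eh'
  10: (10,14) 0 ''
  11: (14,7) 0 ''
  12: (7,15) 1 'g'
  13: (15,5) 0 ''
  14: (5,1) 1 'h'
  15: (1,13) 1 'h'
  16: (13,4) 1 'h'
  17: (4,12) 2 'hh'
  18: (12,11) 2 'hh'

n(n+1)/2 = 19·20/2 = 190
Σ LCP = 0 + 0 + 1 + 0 + 1 + 1 + 0 + 0 + 1 + 2 + 0 + 0 + 1 + 0 + 1 + 1 + 1 + 2 + 2 = 14
distinct = 190 − 14 = 176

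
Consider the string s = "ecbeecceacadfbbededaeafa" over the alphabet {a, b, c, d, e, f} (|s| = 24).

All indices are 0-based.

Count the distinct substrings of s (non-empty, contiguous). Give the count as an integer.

rank→(start, suffix):
  0 → (23, 'a')
  1 → (8, 'acadfbbededaeafa')
  2 → (10, 'adfbbededaeafa')
  3 → (19, 'aeafa')
  4 → (21, 'afa')
  5 → (13, 'bbededaeafa')
  6 → (14, 'bededaeafa')
  7 → (2, 'beecceacadfbbededaeafa')
  8 → (9, 'cadfbbededaeafa')
  9 → (1, 'cbeecceacadfbbededaeafa')
  10 → (5, 'cceacadfbbededaeafa')
  11 → (6, 'ceacadfbbededaeafa')
  12 → (18, 'daeafa')
  13 → (16, 'dedaeafa')
  14 → (11, 'dfbbededaeafa')
  15 → (7, 'eacadfbbededaeafa')
  16 → (20, 'eafa')
  17 → (0, 'ecbeecceacadfbbededaeafa')
  18 → (4, 'ecceacadfbbededaeafa')
  19 → (17, 'edaeafa')
  20 → (15, 'ededaeafa')
  21 → (3, 'eecceacadfbbededaeafa')
  22 → (22, 'fa')
  23 → (12, 'fbbededaeafa')

SA = [23, 8, 10, 19, 21, 13, 14, 2, 9, 1, 5, 6, 18, 16, 11, 7, 20, 0, 4, 17, 15, 3, 22, 12]
rank  pair      lcp
   1  s[23:],s[8:]  1  'a'
   2  s[8:],s[10:]  1  'a'
   3  s[10:],s[19:]  1  'a'
   4  s[19:],s[21:]  1  'a'
   5  s[21:],s[13:]  0  ''
   6  s[13:],s[14:]  1  'b'
   7  s[14:],s[2:]  2  'be'
   8  s[2:],s[9:]  0  ''
   9  s[9:],s[1:]  1  'c'
  10  s[1:],s[5:]  1  'c'
  11  s[5:],s[6:]  1  'c'
  12  s[6:],s[18:]  0  ''
  13  s[18:],s[16:]  1  'd'
  14  s[16:],s[11:]  1  'd'
  15  s[11:],s[7:]  0  ''
  16  s[7:],s[20:]  2  'ea'
  17  s[20:],s[0:]  1  'e'
  18  s[0:],s[4:]  2  'ec'
  19  s[4:],s[17:]  1  'e'
  20  s[17:],s[15:]  2  'ed'
  21  s[15:],s[3:]  1  'e'
  22  s[3:],s[22:]  0  ''
  23  s[22:],s[12:]  1  'f'

n(n+1)/2 = 24·25/2 = 300
Σ LCP = 0 + 1 + 1 + 1 + 1 + 0 + 1 + 2 + 0 + 1 + 1 + 1 + 0 + 1 + 1 + 0 + 2 + 1 + 2 + 1 + 2 + 1 + 0 + 1 = 22
distinct = 300 − 22 = 278

278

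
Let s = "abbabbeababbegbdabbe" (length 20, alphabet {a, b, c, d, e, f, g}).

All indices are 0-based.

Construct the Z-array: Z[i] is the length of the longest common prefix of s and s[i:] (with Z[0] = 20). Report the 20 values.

Z[0]=20
i=1: fresh scan; Z[1]=0
i=2: fresh scan; Z[2]=0
i=3: fresh scan; Z[3]=3 grow→box=[3,6)
i=4: min(r-i=2, Z[1]=0)=0; Z[4]=0
i=5: min(r-i=1, Z[2]=0)=0; Z[5]=0
i=6: fresh scan; Z[6]=0
i=7: fresh scan; Z[7]=2 grow→box=[7,9)
i=8: min(r-i=1, Z[1]=0)=0; Z[8]=0
i=9: fresh scan; Z[9]=3 grow→box=[9,12)
i=10: min(r-i=2, Z[1]=0)=0; Z[10]=0
i=11: min(r-i=1, Z[2]=0)=0; Z[11]=0
i=12: fresh scan; Z[12]=0
i=13: fresh scan; Z[13]=0
i=14: fresh scan; Z[14]=0
i=15: fresh scan; Z[15]=0
i=16: fresh scan; Z[16]=3 grow→box=[16,19)
i=17: min(r-i=2, Z[1]=0)=0; Z[17]=0
i=18: min(r-i=1, Z[2]=0)=0; Z[18]=0
i=19: fresh scan; Z[19]=0

[20, 0, 0, 3, 0, 0, 0, 2, 0, 3, 0, 0, 0, 0, 0, 0, 3, 0, 0, 0]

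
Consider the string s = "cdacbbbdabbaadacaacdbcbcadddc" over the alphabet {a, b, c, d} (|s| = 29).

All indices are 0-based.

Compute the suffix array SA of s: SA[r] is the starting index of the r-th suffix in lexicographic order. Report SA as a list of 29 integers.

sorted suffixes:
  #0 SA[0]=16  'aacdbcbcadddc'
  #1 SA[1]=11  'aadacaacdbcbcadddc'
  #2 SA[2]=8  'abbaadacaacdbcbcadddc'
  #3 SA[3]=14  'acaacdbcbcadddc'
  #4 SA[4]=2  'acbbbdabbaadacaacdbcbcadddc'
  #5 SA[5]=17  'acdbcbcadddc'
  #6 SA[6]=12  'adacaacdbcbcadddc'
  #7 SA[7]=24  'adddc'
  #8 SA[8]=10  'baadacaacdbcbcadddc'
  #9 SA[9]=9  'bbaadacaacdbcbcadddc'
  #10 SA[10]=4  'bbbdabbaadacaacdbcbcadddc'
  #11 SA[11]=5  'bbdabbaadacaacdbcbcadddc'
  #12 SA[12]=22  'bcadddc'
  #13 SA[13]=20  'bcbcadddc'
  #14 SA[14]=6  'bdabbaadacaacdbcbcadddc'
  #15 SA[15]=28  'c'
  #16 SA[16]=15  'caacdbcbcadddc'
  #17 SA[17]=23  'cadddc'
  #18 SA[18]=3  'cbbbdabbaadacaacdbcbcadddc'
  #19 SA[19]=21  'cbcadddc'
  #20 SA[20]=0  'cdacbbbdabbaadacaacdbcbcadddc'
  #21 SA[21]=18  'cdbcbcadddc'
  #22 SA[22]=7  'dabbaadacaacdbcbcadddc'
  #23 SA[23]=13  'dacaacdbcbcadddc'
  #24 SA[24]=1  'dacbbbdabbaadacaacdbcbcadddc'
  #25 SA[25]=19  'dbcbcadddc'
  #26 SA[26]=27  'dc'
  #27 SA[27]=26  'ddc'
  #28 SA[28]=25  'dddc'

[16, 11, 8, 14, 2, 17, 12, 24, 10, 9, 4, 5, 22, 20, 6, 28, 15, 23, 3, 21, 0, 18, 7, 13, 1, 19, 27, 26, 25]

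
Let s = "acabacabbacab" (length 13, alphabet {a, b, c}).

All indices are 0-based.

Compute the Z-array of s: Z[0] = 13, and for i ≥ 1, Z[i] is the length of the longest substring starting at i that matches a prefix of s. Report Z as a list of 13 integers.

Z[0]=13
i=1: fresh scan; Z[1]=0
i=2: fresh scan; Z[2]=1 grow→box=[2,3)
i=3: fresh scan; Z[3]=0
i=4: fresh scan; Z[4]=4 grow→box=[4,8)
i=5: min(r-i=3, Z[1]=0)=0; Z[5]=0
i=6: min(r-i=2, Z[2]=1)=1; Z[6]=1
i=7: min(r-i=1, Z[3]=0)=0; Z[7]=0
i=8: fresh scan; Z[8]=0
i=9: fresh scan; Z[9]=4 grow→box=[9,13)
i=10: min(r-i=3, Z[1]=0)=0; Z[10]=0
i=11: min(r-i=2, Z[2]=1)=1; Z[11]=1
i=12: min(r-i=1, Z[3]=0)=0; Z[12]=0

[13, 0, 1, 0, 4, 0, 1, 0, 0, 4, 0, 1, 0]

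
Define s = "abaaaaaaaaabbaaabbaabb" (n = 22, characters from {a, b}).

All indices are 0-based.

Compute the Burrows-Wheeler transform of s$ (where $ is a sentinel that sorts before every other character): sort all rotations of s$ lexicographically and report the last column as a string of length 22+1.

rank  rotation                 last
    0  $abaaaaaaaaabbaaabbaabb  b
    1  aaaaaaaaabbaaabbaabb$ab  b
    2  aaaaaaaabbaaabbaabb$aba  a
    3  aaaaaaabbaaabbaabb$abaa  a
    4  aaaaaabbaaabbaabb$abaaa  a
    5  aaaaabbaaabbaabb$abaaaa  a
    6  aaaabbaaabbaabb$abaaaaa  a
    7  aaabbaaabbaabb$abaaaaaa  a
    8  aaabbaabb$abaaaaaaaaabb  b
    9  aabb$abaaaaaaaaabbaaabb  b
   10  aabbaaabbaabb$abaaaaaaa  a
   11  aabbaabb$abaaaaaaaaabba  a
   12  abaaaaaaaaabbaaabbaabb$  $
   13  abb$abaaaaaaaaabbaaabba  a
   14  abbaaabbaabb$abaaaaaaaa  a
   15  abbaabb$abaaaaaaaaabbaa  a
   16  b$abaaaaaaaaabbaaabbaab  b
   17  baaaaaaaaabbaaabbaabb$a  a
   18  baaabbaabb$abaaaaaaaaab  b
   19  baabb$abaaaaaaaaabbaaab  b
   20  bb$abaaaaaaaaabbaaabbaa  a
   21  bbaaabbaabb$abaaaaaaaaa  a
   22  bbaabb$abaaaaaaaaabbaaa  a

bbaaaaaabbaa$aaababbaaa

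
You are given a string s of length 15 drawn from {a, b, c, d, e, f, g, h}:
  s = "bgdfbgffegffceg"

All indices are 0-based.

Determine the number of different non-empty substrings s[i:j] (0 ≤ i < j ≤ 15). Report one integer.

rank→(start, suffix):
  0 → (0, 'bgdfbgffegffceg')
  1 → (4, 'bgffegffceg')
  2 → (12, 'ceg')
  3 → (2, 'dfbgffegffceg')
  4 → (13, 'eg')
  5 → (8, 'egffceg')
  6 → (3, 'fbgffegffceg')
  7 → (11, 'fceg')
  8 → (7, 'fegffceg')
  9 → (10, 'ffceg')
  10 → (6, 'ffegffceg')
  11 → (14, 'g')
  12 → (1, 'gdfbgffegffceg')
  13 → (9, 'gffceg')
  14 → (5, 'gffegffceg')

SA = [0, 4, 12, 2, 13, 8, 3, 11, 7, 10, 6, 14, 1, 9, 5]
[i] adj suffixes → lcp
  [1] 0/4 → 2 ('bg')
  [2] 4/12 → 0 ('')
  [3] 12/2 → 0 ('')
  [4] 2/13 → 0 ('')
  [5] 13/8 → 2 ('eg')
  [6] 8/3 → 0 ('')
  [7] 3/11 → 1 ('f')
  [8] 11/7 → 1 ('f')
  [9] 7/10 → 1 ('f')
  [10] 10/6 → 2 ('ff')
  [11] 6/14 → 0 ('')
  [12] 14/1 → 1 ('g')
  [13] 1/9 → 1 ('g')
  [14] 9/5 → 3 ('gff')

n(n+1)/2 = 15·16/2 = 120
Σ LCP = 0 + 2 + 0 + 0 + 0 + 2 + 0 + 1 + 1 + 1 + 2 + 0 + 1 + 1 + 3 = 14
distinct = 120 − 14 = 106

106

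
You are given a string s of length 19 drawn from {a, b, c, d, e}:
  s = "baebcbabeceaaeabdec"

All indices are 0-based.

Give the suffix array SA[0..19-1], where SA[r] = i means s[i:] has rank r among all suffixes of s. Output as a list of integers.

rank→(start, suffix):
  0 → (11, 'aaeabdec')
  1 → (14, 'abdec')
  2 → (6, 'abeceaaeabdec')
  3 → (12, 'aeabdec')
  4 → (1, 'aebcbabeceaaeabdec')
  5 → (5, 'babeceaaeabdec')
  6 → (0, 'baebcbabeceaaeabdec')
  7 → (3, 'bcbabeceaaeabdec')
  8 → (15, 'bdec')
  9 → (7, 'beceaaeabdec')
  10 → (18, 'c')
  11 → (4, 'cbabeceaaeabdec')
  12 → (9, 'ceaaeabdec')
  13 → (16, 'dec')
  14 → (10, 'eaaeabdec')
  15 → (13, 'eabdec')
  16 → (2, 'ebcbabeceaaeabdec')
  17 → (17, 'ec')
  18 → (8, 'eceaaeabdec')

[11, 14, 6, 12, 1, 5, 0, 3, 15, 7, 18, 4, 9, 16, 10, 13, 2, 17, 8]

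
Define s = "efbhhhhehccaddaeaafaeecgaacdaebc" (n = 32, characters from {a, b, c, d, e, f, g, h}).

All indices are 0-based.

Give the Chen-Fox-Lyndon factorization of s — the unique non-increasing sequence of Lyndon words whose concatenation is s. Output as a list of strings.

["ef", "bhhhhehcc", "addae", "aafaeecg", "aacdaebc"]

emit factor 1: 'ef' (i=0, period=2)
emit factor 2: 'bhhhhehcc' (i=2, period=9)
emit factor 3: 'addae' (i=11, period=5)
emit factor 4: 'aafaeecg' (i=16, period=8)
emit factor 5: 'aacdaebc' (i=24, period=8)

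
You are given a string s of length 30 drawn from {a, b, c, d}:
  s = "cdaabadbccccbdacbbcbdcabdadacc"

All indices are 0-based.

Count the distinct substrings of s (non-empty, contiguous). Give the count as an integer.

rank | idx | suffix
   0 |   2 | aabadbccccbdacbbcbdcabdadacc
   1 |   3 | abadbccccbdacbbcbdcabdadacc
   2 |  22 | abdadacc
   3 |  14 | acbbcbdcabdadacc
   4 |  27 | acc
   5 |  25 | adacc
   6 |   5 | adbccccbdacbbcbdcabdadacc
   7 |   4 | badbccccbdacbbcbdcabdadacc
   8 |  16 | bbcbdcabdadacc
   9 |  17 | bcbdcabdadacc
  10 |   7 | bccccbdacbbcbdcabdadacc
  11 |  12 | bdacbbcbdcabdadacc
  12 |  23 | bdadacc
  13 |  19 | bdcabdadacc
  14 |  29 | c
  15 |  21 | cabdadacc
  16 |  15 | cbbcbdcabdadacc
  17 |  11 | cbdacbbcbdcabdadacc
  18 |  18 | cbdcabdadacc
  19 |  28 | cc
  20 |  10 | ccbdacbbcbdcabdadacc
  21 |   9 | cccbdacbbcbdcabdadacc
  22 |   8 | ccccbdacbbcbdcabdadacc
  23 |   0 | cdaabadbccccbdacbbcbdcabdadacc
  24 |   1 | daabadbccccbdacbbcbdcabdadacc
  25 |  13 | dacbbcbdcabdadacc
  26 |  26 | dacc
  27 |  24 | dadacc
  28 |   6 | dbccccbdacbbcbdcabdadacc
  29 |  20 | dcabdadacc

SA = [2, 3, 22, 14, 27, 25, 5, 4, 16, 17, 7, 12, 23, 19, 29, 21, 15, 11, 18, 28, 10, 9, 8, 0, 1, 13, 26, 24, 6, 20]
[i] adj suffixes → lcp
  [1] 2/3 → 1 ('a')
  [2] 3/22 → 2 ('ab')
  [3] 22/14 → 1 ('a')
  [4] 14/27 → 2 ('ac')
  [5] 27/25 → 1 ('a')
  [6] 25/5 → 2 ('ad')
  [7] 5/4 → 0 ('')
  [8] 4/16 → 1 ('b')
  [9] 16/17 → 1 ('b')
  [10] 17/7 → 2 ('bc')
  [11] 7/12 → 1 ('b')
  [12] 12/23 → 3 ('bda')
  [13] 23/19 → 2 ('bd')
  [14] 19/29 → 0 ('')
  [15] 29/21 → 1 ('c')
  [16] 21/15 → 1 ('c')
  [17] 15/11 → 2 ('cb')
  [18] 11/18 → 3 ('cbd')
  [19] 18/28 → 1 ('c')
  [20] 28/10 → 2 ('cc')
  [21] 10/9 → 2 ('cc')
  [22] 9/8 → 3 ('ccc')
  [23] 8/0 → 1 ('c')
  [24] 0/1 → 0 ('')
  [25] 1/13 → 2 ('da')
  [26] 13/26 → 3 ('dac')
  [27] 26/24 → 2 ('da')
  [28] 24/6 → 1 ('d')
  [29] 6/20 → 1 ('d')

n(n+1)/2 = 30·31/2 = 465
Σ LCP = 0 + 1 + 2 + 1 + 2 + 1 + 2 + 0 + 1 + 1 + 2 + 1 + 3 + 2 + 0 + 1 + 1 + 2 + 3 + 1 + 2 + 2 + 3 + 1 + 0 + 2 + 3 + 2 + 1 + 1 = 44
distinct = 465 − 44 = 421

421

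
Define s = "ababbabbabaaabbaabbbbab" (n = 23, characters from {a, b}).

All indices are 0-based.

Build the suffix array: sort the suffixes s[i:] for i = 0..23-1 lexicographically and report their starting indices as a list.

[10, 11, 15, 21, 8, 0, 12, 5, 2, 16, 22, 9, 14, 20, 7, 4, 1, 13, 19, 6, 3, 18, 17]

sorted suffixes:
  #0 SA[0]=10  'aaabbaabbbbab'
  #1 SA[1]=11  'aabbaabbbbab'
  #2 SA[2]=15  'aabbbbab'
  #3 SA[3]=21  'ab'
  #4 SA[4]=8  'abaaabbaabbbbab'
  #5 SA[5]=0  'ababbabbabaaabbaabbbbab'
  #6 SA[6]=12  'abbaabbbbab'
  #7 SA[7]=5  'abbabaaabbaabbbbab'
  #8 SA[8]=2  'abbabbabaaabbaabbbbab'
  #9 SA[9]=16  'abbbbab'
  #10 SA[10]=22  'b'
  #11 SA[11]=9  'baaabbaabbbbab'
  #12 SA[12]=14  'baabbbbab'
  #13 SA[13]=20  'bab'
  #14 SA[14]=7  'babaaabbaabbbbab'
  #15 SA[15]=4  'babbabaaabbaabbbbab'
  #16 SA[16]=1  'babbabbabaaabbaabbbbab'
  #17 SA[17]=13  'bbaabbbbab'
  #18 SA[18]=19  'bbab'
  #19 SA[19]=6  'bbabaaabbaabbbbab'
  #20 SA[20]=3  'bbabbabaaabbaabbbbab'
  #21 SA[21]=18  'bbbab'
  #22 SA[22]=17  'bbbbab'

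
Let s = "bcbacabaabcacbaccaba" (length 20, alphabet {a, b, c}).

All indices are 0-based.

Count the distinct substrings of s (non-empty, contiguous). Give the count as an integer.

176

sorted suffixes:
  #0 SA[0]=19  'a'
  #1 SA[1]=7  'aabcacbaccaba'
  #2 SA[2]=17  'aba'
  #3 SA[3]=5  'abaabcacbaccaba'
  #4 SA[4]=8  'abcacbaccaba'
  #5 SA[5]=3  'acabaabcacbaccaba'
  #6 SA[6]=11  'acbaccaba'
  #7 SA[7]=14  'accaba'
  #8 SA[8]=18  'ba'
  #9 SA[9]=6  'baabcacbaccaba'
  #10 SA[10]=2  'bacabaabcacbaccaba'
  #11 SA[11]=13  'baccaba'
  #12 SA[12]=9  'bcacbaccaba'
  #13 SA[13]=0  'bcbacabaabcacbaccaba'
  #14 SA[14]=16  'caba'
  #15 SA[15]=4  'cabaabcacbaccaba'
  #16 SA[16]=10  'cacbaccaba'
  #17 SA[17]=1  'cbacabaabcacbaccaba'
  #18 SA[18]=12  'cbaccaba'
  #19 SA[19]=15  'ccaba'

SA = [19, 7, 17, 5, 8, 3, 11, 14, 18, 6, 2, 13, 9, 0, 16, 4, 10, 1, 12, 15]
[i] adj suffixes → lcp
  [1] 19/7 → 1 ('a')
  [2] 7/17 → 1 ('a')
  [3] 17/5 → 3 ('aba')
  [4] 5/8 → 2 ('ab')
  [5] 8/3 → 1 ('a')
  [6] 3/11 → 2 ('ac')
  [7] 11/14 → 2 ('ac')
  [8] 14/18 → 0 ('')
  [9] 18/6 → 2 ('ba')
  [10] 6/2 → 2 ('ba')
  [11] 2/13 → 3 ('bac')
  [12] 13/9 → 1 ('b')
  [13] 9/0 → 2 ('bc')
  [14] 0/16 → 0 ('')
  [15] 16/4 → 4 ('caba')
  [16] 4/10 → 2 ('ca')
  [17] 10/1 → 1 ('c')
  [18] 1/12 → 4 ('cbac')
  [19] 12/15 → 1 ('c')

n(n+1)/2 = 20·21/2 = 210
Σ LCP = 0 + 1 + 1 + 3 + 2 + 1 + 2 + 2 + 0 + 2 + 2 + 3 + 1 + 2 + 0 + 4 + 2 + 1 + 4 + 1 = 34
distinct = 210 − 34 = 176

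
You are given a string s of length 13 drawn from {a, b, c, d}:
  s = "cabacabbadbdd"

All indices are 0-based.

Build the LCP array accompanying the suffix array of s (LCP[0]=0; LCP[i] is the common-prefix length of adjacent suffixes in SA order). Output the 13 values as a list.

[0, 2, 1, 1, 0, 2, 1, 1, 0, 3, 0, 1, 1]

sorted suffixes:
  #0 SA[0]=1  'abacabbadbdd'
  #1 SA[1]=5  'abbadbdd'
  #2 SA[2]=3  'acabbadbdd'
  #3 SA[3]=8  'adbdd'
  #4 SA[4]=2  'bacabbadbdd'
  #5 SA[5]=7  'badbdd'
  #6 SA[6]=6  'bbadbdd'
  #7 SA[7]=10  'bdd'
  #8 SA[8]=0  'cabacabbadbdd'
  #9 SA[9]=4  'cabbadbdd'
  #10 SA[10]=12  'd'
  #11 SA[11]=9  'dbdd'
  #12 SA[12]=11  'dd'

SA = [1, 5, 3, 8, 2, 7, 6, 10, 0, 4, 12, 9, 11]
i: (SA[i-1],SA[i]) lcp shared
  1: (1,5) 2 'ab'
  2: (5,3) 1 'a'
  3: (3,8) 1 'a'
  4: (8,2) 0 ''
  5: (2,7) 2 'ba'
  6: (7,6) 1 'b'
  7: (6,10) 1 'b'
  8: (10,0) 0 ''
  9: (0,4) 3 'cab'
  10: (4,12) 0 ''
  11: (12,9) 1 'd'
  12: (9,11) 1 'd'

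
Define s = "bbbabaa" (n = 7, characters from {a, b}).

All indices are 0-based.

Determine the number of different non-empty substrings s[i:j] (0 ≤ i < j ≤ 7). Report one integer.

rank | idx | suffix
   0 |   6 | a
   1 |   5 | aa
   2 |   3 | abaa
   3 |   4 | baa
   4 |   2 | babaa
   5 |   1 | bbabaa
   6 |   0 | bbbabaa

SA = [6, 5, 3, 4, 2, 1, 0]
[i] adj suffixes → lcp
  [1] 6/5 → 1 ('a')
  [2] 5/3 → 1 ('a')
  [3] 3/4 → 0 ('')
  [4] 4/2 → 2 ('ba')
  [5] 2/1 → 1 ('b')
  [6] 1/0 → 2 ('bb')

n(n+1)/2 = 7·8/2 = 28
Σ LCP = 0 + 1 + 1 + 0 + 2 + 1 + 2 = 7
distinct = 28 − 7 = 21

21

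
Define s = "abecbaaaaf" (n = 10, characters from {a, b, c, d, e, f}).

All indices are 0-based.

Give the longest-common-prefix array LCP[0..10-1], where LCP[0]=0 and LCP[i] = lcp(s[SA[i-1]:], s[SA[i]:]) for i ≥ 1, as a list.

sorted suffixes:
  #0 SA[0]=5  'aaaaf'
  #1 SA[1]=6  'aaaf'
  #2 SA[2]=7  'aaf'
  #3 SA[3]=0  'abecbaaaaf'
  #4 SA[4]=8  'af'
  #5 SA[5]=4  'baaaaf'
  #6 SA[6]=1  'becbaaaaf'
  #7 SA[7]=3  'cbaaaaf'
  #8 SA[8]=2  'ecbaaaaf'
  #9 SA[9]=9  'f'

SA = [5, 6, 7, 0, 8, 4, 1, 3, 2, 9]
[i] adj suffixes → lcp
  [1] 5/6 → 3 ('aaa')
  [2] 6/7 → 2 ('aa')
  [3] 7/0 → 1 ('a')
  [4] 0/8 → 1 ('a')
  [5] 8/4 → 0 ('')
  [6] 4/1 → 1 ('b')
  [7] 1/3 → 0 ('')
  [8] 3/2 → 0 ('')
  [9] 2/9 → 0 ('')

[0, 3, 2, 1, 1, 0, 1, 0, 0, 0]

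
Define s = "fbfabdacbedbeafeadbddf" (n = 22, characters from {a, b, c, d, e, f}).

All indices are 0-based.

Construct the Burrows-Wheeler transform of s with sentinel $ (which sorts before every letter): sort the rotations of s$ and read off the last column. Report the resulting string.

rank  rotation                 last
    0  $fbfabdacbedbeafeadbddf  f
    1  abdacbedbeafeadbddf$fbf  f
    2  acbedbeafeadbddf$fbfabd  d
    3  adbddf$fbfabdacbedbeafe  e
    4  afeadbddf$fbfabdacbedbe  e
    5  bdacbedbeafeadbddf$fbfa  a
    6  bddf$fbfabdacbedbeafead  d
    7  beafeadbddf$fbfabdacbed  d
    8  bedbeafeadbddf$fbfabdac  c
    9  bfabdacbedbeafeadbddf$f  f
   10  cbedbeafeadbddf$fbfabda  a
   11  dacbedbeafeadbddf$fbfab  b
   12  dbddf$fbfabdacbedbeafea  a
   13  dbeafeadbddf$fbfabdacbe  e
   14  ddf$fbfabdacbedbeafeadb  b
   15  df$fbfabdacbedbeafeadbd  d
   16  eadbddf$fbfabdacbedbeaf  f
   17  eafeadbddf$fbfabdacbedb  b
   18  edbeafeadbddf$fbfabdacb  b
   19  f$fbfabdacbedbeafeadbdd  d
   20  fabdacbedbeafeadbddf$fb  b
   21  fbfabdacbedbeafeadbddf$  $
   22  feadbddf$fbfabdacbedbea  a

ffdeeaddcfabaebdfbbdb$a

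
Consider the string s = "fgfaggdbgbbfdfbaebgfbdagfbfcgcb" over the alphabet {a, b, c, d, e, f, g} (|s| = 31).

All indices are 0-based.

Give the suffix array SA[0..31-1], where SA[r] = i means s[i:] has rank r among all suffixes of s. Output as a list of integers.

rank→(start, suffix):
  0 → (15, 'aebgfbdagfbfcgcb')
  1 → (22, 'agfbfcgcb')
  2 → (3, 'aggdbgbbfdfbaebgfbdagfbfcgcb')
  3 → (30, 'b')
  4 → (14, 'baebgfbdagfbfcgcb')
  5 → (9, 'bbfdfbaebgfbdagfbfcgcb')
  6 → (20, 'bdagfbfcgcb')
  7 → (25, 'bfcgcb')
  8 → (10, 'bfdfbaebgfbdagfbfcgcb')
  9 → (7, 'bgbbfdfbaebgfbdagfbfcgcb')
  10 → (17, 'bgfbdagfbfcgcb')
  11 → (29, 'cb')
  12 → (27, 'cgcb')
  13 → (21, 'dagfbfcgcb')
  14 → (6, 'dbgbbfdfbaebgfbdagfbfcgcb')
  15 → (12, 'dfbaebgfbdagfbfcgcb')
  16 → (16, 'ebgfbdagfbfcgcb')
  17 → (2, 'faggdbgbbfdfbaebgfbdagfbfcgcb')
  18 → (13, 'fbaebgfbdagfbfcgcb')
  19 → (19, 'fbdagfbfcgcb')
  20 → (24, 'fbfcgcb')
  21 → (26, 'fcgcb')
  22 → (11, 'fdfbaebgfbdagfbfcgcb')
  23 → (0, 'fgfaggdbgbbfdfbaebgfbdagfbfcgcb')
  24 → (8, 'gbbfdfbaebgfbdagfbfcgcb')
  25 → (28, 'gcb')
  26 → (5, 'gdbgbbfdfbaebgfbdagfbfcgcb')
  27 → (1, 'gfaggdbgbbfdfbaebgfbdagfbfcgcb')
  28 → (18, 'gfbdagfbfcgcb')
  29 → (23, 'gfbfcgcb')
  30 → (4, 'ggdbgbbfdfbaebgfbdagfbfcgcb')

[15, 22, 3, 30, 14, 9, 20, 25, 10, 7, 17, 29, 27, 21, 6, 12, 16, 2, 13, 19, 24, 26, 11, 0, 8, 28, 5, 1, 18, 23, 4]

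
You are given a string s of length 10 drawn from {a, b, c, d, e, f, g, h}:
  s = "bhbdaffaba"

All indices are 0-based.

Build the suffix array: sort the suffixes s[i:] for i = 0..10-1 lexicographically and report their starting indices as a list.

[9, 7, 4, 8, 2, 0, 3, 6, 5, 1]

rank | idx | suffix
   0 |   9 | a
   1 |   7 | aba
   2 |   4 | affaba
   3 |   8 | ba
   4 |   2 | bdaffaba
   5 |   0 | bhbdaffaba
   6 |   3 | daffaba
   7 |   6 | faba
   8 |   5 | ffaba
   9 |   1 | hbdaffaba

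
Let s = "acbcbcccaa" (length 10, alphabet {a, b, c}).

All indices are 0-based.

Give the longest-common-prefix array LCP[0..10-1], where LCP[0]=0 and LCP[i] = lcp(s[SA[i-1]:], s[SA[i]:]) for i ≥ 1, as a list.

rank | idx | suffix
   0 |   9 | a
   1 |   8 | aa
   2 |   0 | acbcbcccaa
   3 |   2 | bcbcccaa
   4 |   4 | bcccaa
   5 |   7 | caa
   6 |   1 | cbcbcccaa
   7 |   3 | cbcccaa
   8 |   6 | ccaa
   9 |   5 | cccaa

SA = [9, 8, 0, 2, 4, 7, 1, 3, 6, 5]
i: (SA[i-1],SA[i]) lcp shared
  1: (9,8) 1 'a'
  2: (8,0) 1 'a'
  3: (0,2) 0 ''
  4: (2,4) 2 'bc'
  5: (4,7) 0 ''
  6: (7,1) 1 'c'
  7: (1,3) 3 'cbc'
  8: (3,6) 1 'c'
  9: (6,5) 2 'cc'

[0, 1, 1, 0, 2, 0, 1, 3, 1, 2]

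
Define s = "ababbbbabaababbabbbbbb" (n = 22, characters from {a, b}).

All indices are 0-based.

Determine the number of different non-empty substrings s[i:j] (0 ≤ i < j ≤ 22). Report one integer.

rank→(start, suffix):
  0 → (9, 'aababbabbbbbb')
  1 → (7, 'abaababbabbbbbb')
  2 → (10, 'ababbabbbbbb')
  3 → (0, 'ababbbbabaababbabbbbbb')
  4 → (12, 'abbabbbbbb')
  5 → (2, 'abbbbabaababbabbbbbb')
  6 → (15, 'abbbbbb')
  7 → (21, 'b')
  8 → (8, 'baababbabbbbbb')
  9 → (6, 'babaababbabbbbbb')
  10 → (11, 'babbabbbbbb')
  11 → (1, 'babbbbabaababbabbbbbb')
  12 → (14, 'babbbbbb')
  13 → (20, 'bb')
  14 → (5, 'bbabaababbabbbbbb')
  15 → (13, 'bbabbbbbb')
  16 → (19, 'bbb')
  17 → (4, 'bbbabaababbabbbbbb')
  18 → (18, 'bbbb')
  19 → (3, 'bbbbabaababbabbbbbb')
  20 → (17, 'bbbbb')
  21 → (16, 'bbbbbb')

SA = [9, 7, 10, 0, 12, 2, 15, 21, 8, 6, 11, 1, 14, 20, 5, 13, 19, 4, 18, 3, 17, 16]
i: (SA[i-1],SA[i]) lcp shared
  1: (9,7) 1 'a'
  2: (7,10) 3 'aba'
  3: (10,0) 5 'ababb'
  4: (0,12) 2 'ab'
  5: (12,2) 3 'abb'
  6: (2,15) 5 'abbbb'
  7: (15,21) 0 ''
  8: (21,8) 1 'b'
  9: (8,6) 2 'ba'
  10: (6,11) 3 'bab'
  11: (11,1) 4 'babb'
  12: (1,14) 6 'babbbb'
  13: (14,20) 1 'b'
  14: (20,5) 2 'bb'
  15: (5,13) 4 'bbab'
  16: (13,19) 2 'bb'
  17: (19,4) 3 'bbb'
  18: (4,18) 3 'bbb'
  19: (18,3) 4 'bbbb'
  20: (3,17) 4 'bbbb'
  21: (17,16) 5 'bbbbb'

n(n+1)/2 = 22·23/2 = 253
Σ LCP = 0 + 1 + 3 + 5 + 2 + 3 + 5 + 0 + 1 + 2 + 3 + 4 + 6 + 1 + 2 + 4 + 2 + 3 + 3 + 4 + 4 + 5 = 63
distinct = 253 − 63 = 190

190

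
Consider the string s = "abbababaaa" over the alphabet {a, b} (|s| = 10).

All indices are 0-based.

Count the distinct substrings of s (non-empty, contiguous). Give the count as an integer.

39

rank→(start, suffix):
  0 → (9, 'a')
  1 → (8, 'aa')
  2 → (7, 'aaa')
  3 → (5, 'abaaa')
  4 → (3, 'ababaaa')
  5 → (0, 'abbababaaa')
  6 → (6, 'baaa')
  7 → (4, 'babaaa')
  8 → (2, 'bababaaa')
  9 → (1, 'bbababaaa')

SA = [9, 8, 7, 5, 3, 0, 6, 4, 2, 1]
i: (SA[i-1],SA[i]) lcp shared
  1: (9,8) 1 'a'
  2: (8,7) 2 'aa'
  3: (7,5) 1 'a'
  4: (5,3) 3 'aba'
  5: (3,0) 2 'ab'
  6: (0,6) 0 ''
  7: (6,4) 2 'ba'
  8: (4,2) 4 'baba'
  9: (2,1) 1 'b'

n(n+1)/2 = 10·11/2 = 55
Σ LCP = 0 + 1 + 2 + 1 + 3 + 2 + 0 + 2 + 4 + 1 = 16
distinct = 55 − 16 = 39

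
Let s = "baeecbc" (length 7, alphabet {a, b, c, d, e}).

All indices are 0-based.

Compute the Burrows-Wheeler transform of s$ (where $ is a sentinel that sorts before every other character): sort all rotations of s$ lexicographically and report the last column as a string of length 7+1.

rank  rotation  last
    0  $baeecbc  c
    1  aeecbc$b  b
    2  baeecbc$  $
    3  bc$baeec  c
    4  c$baeecb  b
    5  cbc$baee  e
    6  ecbc$bae  e
    7  eecbc$ba  a

cb$cbeea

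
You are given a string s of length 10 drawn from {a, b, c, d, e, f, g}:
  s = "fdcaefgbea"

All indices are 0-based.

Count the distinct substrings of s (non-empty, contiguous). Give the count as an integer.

52

sorted suffixes:
  #0 SA[0]=9  'a'
  #1 SA[1]=3  'aefgbea'
  #2 SA[2]=7  'bea'
  #3 SA[3]=2  'caefgbea'
  #4 SA[4]=1  'dcaefgbea'
  #5 SA[5]=8  'ea'
  #6 SA[6]=4  'efgbea'
  #7 SA[7]=0  'fdcaefgbea'
  #8 SA[8]=5  'fgbea'
  #9 SA[9]=6  'gbea'

SA = [9, 3, 7, 2, 1, 8, 4, 0, 5, 6]
rank  pair      lcp
   1  s[9:],s[3:]  1  'a'
   2  s[3:],s[7:]  0  ''
   3  s[7:],s[2:]  0  ''
   4  s[2:],s[1:]  0  ''
   5  s[1:],s[8:]  0  ''
   6  s[8:],s[4:]  1  'e'
   7  s[4:],s[0:]  0  ''
   8  s[0:],s[5:]  1  'f'
   9  s[5:],s[6:]  0  ''

n(n+1)/2 = 10·11/2 = 55
Σ LCP = 0 + 1 + 0 + 0 + 0 + 0 + 1 + 0 + 1 + 0 = 3
distinct = 55 − 3 = 52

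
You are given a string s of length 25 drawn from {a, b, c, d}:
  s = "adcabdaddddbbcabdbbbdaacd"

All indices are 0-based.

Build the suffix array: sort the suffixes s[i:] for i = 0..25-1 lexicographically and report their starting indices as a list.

[21, 3, 14, 22, 0, 6, 17, 11, 18, 12, 19, 4, 15, 2, 13, 23, 24, 20, 5, 16, 10, 1, 9, 8, 7]

rank | idx | suffix
   0 |  21 | aacd
   1 |   3 | abdaddddbbcabdbbbdaacd
   2 |  14 | abdbbbdaacd
   3 |  22 | acd
   4 |   0 | adcabdaddddbbcabdbbbdaacd
   5 |   6 | addddbbcabdbbbdaacd
   6 |  17 | bbbdaacd
   7 |  11 | bbcabdbbbdaacd
   8 |  18 | bbdaacd
   9 |  12 | bcabdbbbdaacd
  10 |  19 | bdaacd
  11 |   4 | bdaddddbbcabdbbbdaacd
  12 |  15 | bdbbbdaacd
  13 |   2 | cabdaddddbbcabdbbbdaacd
  14 |  13 | cabdbbbdaacd
  15 |  23 | cd
  16 |  24 | d
  17 |  20 | daacd
  18 |   5 | daddddbbcabdbbbdaacd
  19 |  16 | dbbbdaacd
  20 |  10 | dbbcabdbbbdaacd
  21 |   1 | dcabdaddddbbcabdbbbdaacd
  22 |   9 | ddbbcabdbbbdaacd
  23 |   8 | dddbbcabdbbbdaacd
  24 |   7 | ddddbbcabdbbbdaacd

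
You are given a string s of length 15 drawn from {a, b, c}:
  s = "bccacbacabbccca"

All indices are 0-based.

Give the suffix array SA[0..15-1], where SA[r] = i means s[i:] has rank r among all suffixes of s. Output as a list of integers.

rank | idx | suffix
   0 |  14 | a
   1 |   8 | abbccca
   2 |   6 | acabbccca
   3 |   3 | acbacabbccca
   4 |   5 | bacabbccca
   5 |   9 | bbccca
   6 |   0 | bccacbacabbccca
   7 |  10 | bccca
   8 |  13 | ca
   9 |   7 | cabbccca
  10 |   2 | cacbacabbccca
  11 |   4 | cbacabbccca
  12 |  12 | cca
  13 |   1 | ccacbacabbccca
  14 |  11 | ccca

[14, 8, 6, 3, 5, 9, 0, 10, 13, 7, 2, 4, 12, 1, 11]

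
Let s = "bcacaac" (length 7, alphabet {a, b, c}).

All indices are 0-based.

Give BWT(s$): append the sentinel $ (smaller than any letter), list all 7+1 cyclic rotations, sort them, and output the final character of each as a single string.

ccac$aab

rank  rotation  last
    0  $bcacaac  c
    1  aac$bcac  c
    2  ac$bcaca  a
    3  acaac$bc  c
    4  bcacaac$  $
    5  c$bcacaa  a
    6  caac$bca  a
    7  cacaac$b  b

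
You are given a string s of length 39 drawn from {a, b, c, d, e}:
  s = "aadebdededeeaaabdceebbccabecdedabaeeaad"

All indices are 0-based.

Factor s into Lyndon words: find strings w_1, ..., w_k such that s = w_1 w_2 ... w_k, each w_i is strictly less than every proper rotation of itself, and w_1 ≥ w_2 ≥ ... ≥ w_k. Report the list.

emit factor 1: 'aadebdededee' (i=0, period=12)
emit factor 2: 'aaabdceebbccabecdedabaeeaad' (i=12, period=27)

["aadebdededee", "aaabdceebbccabecdedabaeeaad"]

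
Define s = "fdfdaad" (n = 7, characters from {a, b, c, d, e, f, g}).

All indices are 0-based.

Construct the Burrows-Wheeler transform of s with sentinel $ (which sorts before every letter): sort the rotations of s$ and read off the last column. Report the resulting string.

ddaaffd$

rank  rotation  last
    0  $fdfdaad  d
    1  aad$fdfd  d
    2  ad$fdfda  a
    3  d$fdfdaa  a
    4  daad$fdf  f
    5  dfdaad$f  f
    6  fdaad$fd  d
    7  fdfdaad$  $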